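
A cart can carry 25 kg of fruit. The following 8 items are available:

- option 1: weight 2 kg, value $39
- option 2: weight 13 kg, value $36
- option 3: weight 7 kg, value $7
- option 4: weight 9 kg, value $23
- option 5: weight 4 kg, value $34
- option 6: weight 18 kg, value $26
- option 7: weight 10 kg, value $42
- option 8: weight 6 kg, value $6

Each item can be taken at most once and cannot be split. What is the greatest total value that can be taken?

$138

Check high-value combinations within 25 kg:
- option 1+option 4+option 5+option 7: weight 2+9+4+10=25, value 39+23+34+42=138
- option 1+option 3+option 5+option 7: weight 2+7+4+10=23, value 39+7+34+42=122
- option 1+option 5+option 7+option 8: weight 2+4+10+6=22, value 39+34+42+6=121
- option 1+option 2+option 7: weight 2+13+10=25, value 39+36+42=117
- option 1+option 5+option 7: weight 2+4+10=16, value 39+34+42=115
Best: $138.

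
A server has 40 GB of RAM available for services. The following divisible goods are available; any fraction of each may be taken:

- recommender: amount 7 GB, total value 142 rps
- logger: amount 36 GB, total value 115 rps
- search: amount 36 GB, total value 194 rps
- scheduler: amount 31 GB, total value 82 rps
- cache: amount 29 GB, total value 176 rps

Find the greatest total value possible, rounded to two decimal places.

339.56

Take in order of value per unit:
- recommender (142/7 per unit): all 7 → value 142, running total 142.00
- cache (176/29 per unit): all 29 → value 176, running total 318.00
- search (194/36 per unit): 4 of 36 → value 4×194/36 = 21.5556, running total 339.56
Total 339.56.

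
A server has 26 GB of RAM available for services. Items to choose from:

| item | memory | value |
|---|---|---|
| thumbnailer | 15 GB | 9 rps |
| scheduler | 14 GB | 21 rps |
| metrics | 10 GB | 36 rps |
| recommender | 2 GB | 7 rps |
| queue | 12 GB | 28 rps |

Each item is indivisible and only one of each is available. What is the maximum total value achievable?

71 rps

This is a 0/1 knapsack; check combinations near the capacity.
- metrics+recommender+queue: memory 10+2+12=24, value 36+7+28=71
- metrics+queue: memory 10+12=22, value 36+28=64
- scheduler+metrics+recommender: memory 14+10+2=26, value 21+36+7=64
Best: 71 rps.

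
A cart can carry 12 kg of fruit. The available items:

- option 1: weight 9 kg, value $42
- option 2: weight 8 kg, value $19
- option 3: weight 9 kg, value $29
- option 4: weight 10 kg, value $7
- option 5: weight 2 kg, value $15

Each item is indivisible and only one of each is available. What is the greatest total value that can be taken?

Check high-value combinations within 12 kg:
- option 1+option 5: weight 9+2=11, value 42+15=57
- option 3+option 5: weight 9+2=11, value 29+15=44
- option 1: weight 9, value 42
- option 2+option 5: weight 8+2=10, value 19+15=34
- option 3: weight 9, value 29
Best: $57.

$57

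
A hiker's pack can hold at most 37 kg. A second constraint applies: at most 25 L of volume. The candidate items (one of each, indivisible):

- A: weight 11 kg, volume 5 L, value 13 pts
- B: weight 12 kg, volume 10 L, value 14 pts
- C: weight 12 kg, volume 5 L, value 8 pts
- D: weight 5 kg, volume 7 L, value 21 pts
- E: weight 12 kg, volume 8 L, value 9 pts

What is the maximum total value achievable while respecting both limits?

Feasible sets respecting both limits:
- A+B+D: weight 28, volume 22, value 48
- B+D+E: weight 29, volume 25, value 44
- B+C+D: weight 29, volume 22, value 43
- A+D+E: weight 28, volume 20, value 43
Best: 48 pts.

48 pts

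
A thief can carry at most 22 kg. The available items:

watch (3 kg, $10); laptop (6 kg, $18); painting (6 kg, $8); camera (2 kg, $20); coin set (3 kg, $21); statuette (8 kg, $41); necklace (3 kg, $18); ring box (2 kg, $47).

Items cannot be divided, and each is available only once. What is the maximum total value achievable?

This is a 0/1 knapsack; check combinations near the capacity.
- watch+camera+coin set+statuette+necklace+ring box: weight 3+2+3+8+3+2=21, value 10+20+21+41+18+47=157
- camera+coin set+statuette+necklace+ring box: weight 2+3+8+3+2=18, value 20+21+41+18+47=147
- laptop+camera+coin set+statuette+ring box: weight 6+2+3+8+2=21, value 18+20+21+41+47=147
Best: $157.

$157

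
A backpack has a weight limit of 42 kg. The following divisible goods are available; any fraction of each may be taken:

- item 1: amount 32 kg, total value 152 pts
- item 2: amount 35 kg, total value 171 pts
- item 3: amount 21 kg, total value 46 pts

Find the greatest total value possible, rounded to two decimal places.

204.25

Take in order of value per unit:
- item 2 (171/35 per unit): all 35 → value 171, running total 171.00
- item 1 (152/32 per unit): 7 of 32 → value 7×152/32 = 33.2500, running total 204.25
Total 204.25.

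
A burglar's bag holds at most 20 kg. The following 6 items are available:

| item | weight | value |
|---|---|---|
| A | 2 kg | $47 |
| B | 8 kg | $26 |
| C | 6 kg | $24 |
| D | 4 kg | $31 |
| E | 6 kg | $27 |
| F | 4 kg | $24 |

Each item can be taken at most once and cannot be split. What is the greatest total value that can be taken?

$131

Check high-value combinations within 20 kg:
- A+B+D+E: weight 2+8+4+6=20, value 47+26+31+27=131
- A+D+E+F: weight 2+4+6+4=16, value 47+31+27+24=129
- A+C+D+E: weight 2+6+4+6=18, value 47+24+31+27=129
- A+B+D+F: weight 2+8+4+4=18, value 47+26+31+24=128
- A+B+C+D: weight 2+8+6+4=20, value 47+26+24+31=128
Best: $131.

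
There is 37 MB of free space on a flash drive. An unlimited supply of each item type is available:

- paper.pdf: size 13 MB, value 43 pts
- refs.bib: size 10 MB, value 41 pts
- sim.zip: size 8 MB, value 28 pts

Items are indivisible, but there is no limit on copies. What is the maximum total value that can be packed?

138 pts

Best value-per-unit is refs.bib at 41/10; filling with it alone gives 3×41 = 123.
Optimal mix: 2×refs.bib + 2×sim.zip → size 36, value 138.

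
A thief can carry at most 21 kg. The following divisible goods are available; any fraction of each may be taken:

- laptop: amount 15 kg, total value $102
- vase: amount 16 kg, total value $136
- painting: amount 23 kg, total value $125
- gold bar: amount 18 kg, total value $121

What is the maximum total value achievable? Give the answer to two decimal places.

170.00

Take in order of value per unit:
- vase (136/16 per unit): all 16 → value 136, running total 136.00
- laptop (102/15 per unit): 5 of 15 → value 5×102/15 = 34.0000, running total 170.00
Total 170.00.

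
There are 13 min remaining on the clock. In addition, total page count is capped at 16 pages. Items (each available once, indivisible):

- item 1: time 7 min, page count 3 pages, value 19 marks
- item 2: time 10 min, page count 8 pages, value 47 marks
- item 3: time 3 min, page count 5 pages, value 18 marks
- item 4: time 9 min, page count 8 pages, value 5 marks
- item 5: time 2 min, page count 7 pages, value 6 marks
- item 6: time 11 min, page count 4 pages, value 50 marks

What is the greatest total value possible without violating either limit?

Feasible sets respecting both limits:
- item 2+item 3: time 13, page count 13, value 65
- item 5+item 6: time 13, page count 11, value 56
- item 2+item 5: time 12, page count 15, value 53
Best: 65 marks.

65 marks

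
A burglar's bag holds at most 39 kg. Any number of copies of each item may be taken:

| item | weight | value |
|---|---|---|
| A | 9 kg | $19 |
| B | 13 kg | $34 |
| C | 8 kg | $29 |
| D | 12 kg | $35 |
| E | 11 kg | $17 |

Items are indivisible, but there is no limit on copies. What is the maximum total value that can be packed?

Best value-per-unit is C at 29/8; filling with it alone gives 4×29 = 116.
Optimal mix: 3×C + 1×D → weight 36, value 122.

$122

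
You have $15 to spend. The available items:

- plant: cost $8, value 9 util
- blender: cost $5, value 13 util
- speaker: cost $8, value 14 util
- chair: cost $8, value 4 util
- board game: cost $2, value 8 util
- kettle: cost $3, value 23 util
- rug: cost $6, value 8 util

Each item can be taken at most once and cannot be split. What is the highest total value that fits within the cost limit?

45 util

This is a 0/1 knapsack; check combinations near the capacity.
- speaker+board game+kettle: cost 8+2+3=13, value 14+8+23=45
- blender+board game+kettle: cost 5+2+3=10, value 13+8+23=44
- blender+kettle+rug: cost 5+3+6=14, value 13+23+8=44
- plant+board game+kettle: cost 8+2+3=13, value 9+8+23=40
- board game+kettle+rug: cost 2+3+6=11, value 8+23+8=39
Best: 45 util.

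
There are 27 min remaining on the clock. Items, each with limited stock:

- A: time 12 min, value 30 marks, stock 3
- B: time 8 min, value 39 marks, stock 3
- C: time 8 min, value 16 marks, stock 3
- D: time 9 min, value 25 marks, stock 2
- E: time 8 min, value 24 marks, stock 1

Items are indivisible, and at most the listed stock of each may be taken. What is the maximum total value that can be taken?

117 marks

Best selections within time 27 and stock limits:
- 3×B: time 24, value 117
- 2×B + 1×D: time 25, value 103
- 2×B + 1×E: time 24, value 102
- 2×B + 1×C: time 24, value 94
Best: 117 marks.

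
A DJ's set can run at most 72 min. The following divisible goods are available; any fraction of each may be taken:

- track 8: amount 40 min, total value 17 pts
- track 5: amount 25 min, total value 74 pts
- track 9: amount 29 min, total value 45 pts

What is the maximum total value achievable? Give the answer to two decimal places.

Take in order of value per unit:
- track 5 (74/25 per unit): all 25 → value 74, running total 74.00
- track 9 (45/29 per unit): all 29 → value 45, running total 119.00
- track 8 (17/40 per unit): 18 of 40 → value 18×17/40 = 7.6500, running total 126.65
Total 126.65.

126.65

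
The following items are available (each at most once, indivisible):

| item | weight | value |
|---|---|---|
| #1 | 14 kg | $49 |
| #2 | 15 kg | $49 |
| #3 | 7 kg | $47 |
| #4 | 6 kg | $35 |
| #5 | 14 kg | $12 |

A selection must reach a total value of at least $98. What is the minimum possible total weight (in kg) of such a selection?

Subsets with value ≥ 98, sorted by total weight:
- #1+#3+#4: weight 27, value 131
- #2+#3+#4: weight 28, value 131
- #1+#2: weight 29, value 98
Minimum weight: 27 kg.

27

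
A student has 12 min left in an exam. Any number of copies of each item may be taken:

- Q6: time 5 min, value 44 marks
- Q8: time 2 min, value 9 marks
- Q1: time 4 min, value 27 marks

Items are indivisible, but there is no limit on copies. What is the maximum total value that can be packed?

Best value-per-unit is Q6 at 44/5; filling with it alone gives 2×44 = 88.
Optimal mix: 2×Q6 + 1×Q8 → time 12, value 97.

97 marks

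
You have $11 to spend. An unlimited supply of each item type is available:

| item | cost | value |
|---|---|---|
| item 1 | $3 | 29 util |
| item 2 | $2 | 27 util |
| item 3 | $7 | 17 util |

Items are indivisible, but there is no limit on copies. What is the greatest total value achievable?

137 util

Best value-per-unit is item 2 at 27/2; filling with it alone gives 5×27 = 135.
Optimal mix: 1×item 1 + 4×item 2 → cost 11, value 137.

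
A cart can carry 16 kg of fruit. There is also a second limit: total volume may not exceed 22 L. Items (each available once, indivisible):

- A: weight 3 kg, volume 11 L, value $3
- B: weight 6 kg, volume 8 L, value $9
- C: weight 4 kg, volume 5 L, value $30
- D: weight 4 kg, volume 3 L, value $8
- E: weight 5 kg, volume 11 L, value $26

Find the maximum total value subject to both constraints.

Feasible sets respecting both limits:
- C+D+E: weight 13, volume 19, value 64
- C+E: weight 9, volume 16, value 56
- B+C+D: weight 14, volume 16, value 47
- B+D+E: weight 15, volume 22, value 43
Best: $64.

$64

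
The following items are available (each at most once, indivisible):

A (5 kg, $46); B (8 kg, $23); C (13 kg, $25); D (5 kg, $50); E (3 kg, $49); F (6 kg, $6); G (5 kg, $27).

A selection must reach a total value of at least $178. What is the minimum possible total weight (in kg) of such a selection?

24

Subsets with value ≥ 178, sorted by total weight:
- A+D+E+F+G: weight 24, value 178
- A+B+D+E+G: weight 26, value 195
- A+C+D+E+G: weight 31, value 197
- A+B+D+E+F+G: weight 32, value 201
Minimum weight: 24 kg.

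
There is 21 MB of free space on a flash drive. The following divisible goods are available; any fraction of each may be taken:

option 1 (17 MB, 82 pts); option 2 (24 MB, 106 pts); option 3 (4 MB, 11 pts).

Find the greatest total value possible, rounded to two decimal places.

Take in order of value per unit:
- option 1 (82/17 per unit): all 17 → value 82, running total 82.00
- option 2 (106/24 per unit): 4 of 24 → value 4×106/24 = 17.6667, running total 99.67
Total 99.67.

99.67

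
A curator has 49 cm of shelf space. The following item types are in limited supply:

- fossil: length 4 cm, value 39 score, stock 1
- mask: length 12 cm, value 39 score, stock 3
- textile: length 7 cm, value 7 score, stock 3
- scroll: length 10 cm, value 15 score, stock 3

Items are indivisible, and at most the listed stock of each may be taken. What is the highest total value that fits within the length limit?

163 score

Top feasible selections:
- 1×fossil + 3×mask + 1×textile: length 47, value 163
- 1×fossil + 3×mask: length 40, value 156
Best: 163 score.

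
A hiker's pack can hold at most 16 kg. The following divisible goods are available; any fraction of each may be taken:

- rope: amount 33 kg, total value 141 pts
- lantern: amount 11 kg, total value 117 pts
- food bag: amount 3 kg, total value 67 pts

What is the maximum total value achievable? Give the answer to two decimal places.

192.55

Take in order of value per unit:
- food bag (67/3 per unit): all 3 → value 67, running total 67.00
- lantern (117/11 per unit): all 11 → value 117, running total 184.00
- rope (141/33 per unit): 2 of 33 → value 2×141/33 = 8.5455, running total 192.55
Total 192.55.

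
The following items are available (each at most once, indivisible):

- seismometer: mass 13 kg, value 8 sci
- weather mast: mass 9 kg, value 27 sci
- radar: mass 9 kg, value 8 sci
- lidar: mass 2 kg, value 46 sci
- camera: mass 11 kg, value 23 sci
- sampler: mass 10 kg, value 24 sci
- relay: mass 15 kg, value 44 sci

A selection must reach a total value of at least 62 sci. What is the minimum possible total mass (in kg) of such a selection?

Subsets with value ≥ 62, sorted by total mass:
- weather mast+lidar: mass 11, value 73
- lidar+sampler: mass 12, value 70
- lidar+camera: mass 13, value 69
Minimum mass: 11 kg.

11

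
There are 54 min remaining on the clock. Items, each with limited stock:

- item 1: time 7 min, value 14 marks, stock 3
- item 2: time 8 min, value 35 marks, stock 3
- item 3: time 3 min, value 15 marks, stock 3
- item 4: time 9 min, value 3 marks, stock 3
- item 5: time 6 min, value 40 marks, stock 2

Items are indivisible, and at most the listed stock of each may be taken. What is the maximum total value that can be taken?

Best selections within time 54 and stock limits:
- 1×item 1 + 3×item 2 + 3×item 3 + 2×item 5: time 52, value 244
- 3×item 2 + 3×item 3 + 1×item 4 + 2×item 5: time 54, value 233
- 3×item 2 + 3×item 3 + 2×item 5: time 45, value 230
- 1×item 1 + 3×item 2 + 2×item 3 + 2×item 5: time 49, value 229
Best: 244 marks.

244 marks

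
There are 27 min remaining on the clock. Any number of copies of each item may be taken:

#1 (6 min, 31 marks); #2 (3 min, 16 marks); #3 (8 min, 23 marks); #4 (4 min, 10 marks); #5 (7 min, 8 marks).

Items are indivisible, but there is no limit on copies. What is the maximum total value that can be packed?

Best value-per-unit is #2 at 16/3, and filling with it alone uses time 9×3=27. No mix of the others beats 9×16 = 144.

144 marks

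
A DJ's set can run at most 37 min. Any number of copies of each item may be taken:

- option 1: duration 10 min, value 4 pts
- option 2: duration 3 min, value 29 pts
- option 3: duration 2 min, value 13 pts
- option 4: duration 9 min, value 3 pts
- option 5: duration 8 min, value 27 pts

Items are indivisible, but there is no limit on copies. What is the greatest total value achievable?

Best value-per-unit is option 2 at 29/3, and filling with it alone uses duration 12×3=36. No mix of the others beats 12×29 = 348.

348 pts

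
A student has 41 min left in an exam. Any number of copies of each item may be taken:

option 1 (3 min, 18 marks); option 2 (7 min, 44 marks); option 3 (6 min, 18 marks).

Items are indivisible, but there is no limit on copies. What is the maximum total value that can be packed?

Best value-per-unit is option 2 at 44/7; filling with it alone gives 5×44 = 220.
Optimal mix: 2×option 1 + 5×option 2 → time 41, value 256.

256 marks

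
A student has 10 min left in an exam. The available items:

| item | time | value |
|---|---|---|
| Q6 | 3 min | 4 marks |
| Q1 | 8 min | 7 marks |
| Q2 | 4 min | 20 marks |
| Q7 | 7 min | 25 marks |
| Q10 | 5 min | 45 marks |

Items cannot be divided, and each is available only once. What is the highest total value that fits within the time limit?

This is a 0/1 knapsack; check combinations near the capacity.
- Q2+Q10: time 4+5=9, value 20+45=65
- Q6+Q10: time 3+5=8, value 4+45=49
- Q10: time 5, value 45
Best: 65 marks.

65 marks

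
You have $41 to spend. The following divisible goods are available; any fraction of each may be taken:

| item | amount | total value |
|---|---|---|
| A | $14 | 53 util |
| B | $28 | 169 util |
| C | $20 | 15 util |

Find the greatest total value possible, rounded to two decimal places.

Take in order of value per unit:
- B (169/28 per unit): all 28 → value 169, running total 169.00
- A (53/14 per unit): 13 of 14 → value 13×53/14 = 49.2143, running total 218.21
Total 218.21.

218.21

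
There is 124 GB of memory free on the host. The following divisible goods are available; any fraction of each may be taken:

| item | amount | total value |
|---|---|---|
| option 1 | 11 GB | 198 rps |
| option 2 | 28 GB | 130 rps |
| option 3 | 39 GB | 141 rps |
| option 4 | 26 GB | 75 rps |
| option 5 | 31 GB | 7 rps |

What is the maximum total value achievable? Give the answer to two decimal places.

548.52

Take in order of value per unit:
- option 1 (198/11 per unit): all 11 → value 198, running total 198.00
- option 2 (130/28 per unit): all 28 → value 130, running total 328.00
- option 3 (141/39 per unit): all 39 → value 141, running total 469.00
- option 4 (75/26 per unit): all 26 → value 75, running total 544.00
- option 5 (7/31 per unit): 20 of 31 → value 20×7/31 = 4.5161, running total 548.52
Total 548.52.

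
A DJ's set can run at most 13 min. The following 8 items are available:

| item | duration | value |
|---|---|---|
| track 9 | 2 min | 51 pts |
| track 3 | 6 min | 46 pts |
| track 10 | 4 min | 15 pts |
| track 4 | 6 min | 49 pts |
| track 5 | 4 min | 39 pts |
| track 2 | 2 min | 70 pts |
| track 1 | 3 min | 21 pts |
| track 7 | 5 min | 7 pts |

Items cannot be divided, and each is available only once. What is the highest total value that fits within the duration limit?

191 pts

This is a 0/1 knapsack; check combinations near the capacity.
- track 9+track 4+track 2+track 1: duration 2+6+2+3=13, value 51+49+70+21=191
- track 9+track 3+track 2+track 1: duration 2+6+2+3=13, value 51+46+70+21=188
- track 9+track 5+track 2+track 1: duration 2+4+2+3=11, value 51+39+70+21=181
- track 9+track 10+track 5+track 2: duration 2+4+4+2=12, value 51+15+39+70=175
Best: 191 pts.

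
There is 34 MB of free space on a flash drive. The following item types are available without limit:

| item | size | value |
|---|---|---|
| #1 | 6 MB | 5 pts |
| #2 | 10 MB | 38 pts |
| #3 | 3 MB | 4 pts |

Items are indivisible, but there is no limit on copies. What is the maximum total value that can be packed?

118 pts

Best value-per-unit is #2 at 38/10; filling with it alone gives 3×38 = 114.
Optimal mix: 3×#2 + 1×#3 → size 33, value 118.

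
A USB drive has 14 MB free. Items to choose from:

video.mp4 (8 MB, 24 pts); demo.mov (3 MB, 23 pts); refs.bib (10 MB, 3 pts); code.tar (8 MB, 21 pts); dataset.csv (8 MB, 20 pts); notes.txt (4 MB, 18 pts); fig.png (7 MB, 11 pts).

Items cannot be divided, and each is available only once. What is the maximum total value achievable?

52 pts

Check high-value combinations within 14 MB:
- demo.mov+notes.txt+fig.png: size 3+4+7=14, value 23+18+11=52
- video.mp4+demo.mov: size 8+3=11, value 24+23=47
- demo.mov+code.tar: size 3+8=11, value 23+21=44
Best: 52 pts.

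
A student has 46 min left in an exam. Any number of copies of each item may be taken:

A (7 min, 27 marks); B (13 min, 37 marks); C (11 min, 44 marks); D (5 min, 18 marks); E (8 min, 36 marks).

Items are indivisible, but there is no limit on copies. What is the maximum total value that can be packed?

Best value-per-unit is E at 36/8; filling with it alone gives 5×36 = 180.
Optimal mix: 2×A + 4×E → time 46, value 198.

198 marks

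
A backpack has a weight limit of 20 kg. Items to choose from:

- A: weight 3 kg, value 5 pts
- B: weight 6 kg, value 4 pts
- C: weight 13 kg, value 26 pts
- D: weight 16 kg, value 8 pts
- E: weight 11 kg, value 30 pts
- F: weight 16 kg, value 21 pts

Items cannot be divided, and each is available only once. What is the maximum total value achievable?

39 pts

Check high-value combinations within 20 kg:
- A+B+E: weight 3+6+11=20, value 5+4+30=39
- A+E: weight 3+11=14, value 5+30=35
- B+E: weight 6+11=17, value 4+30=34
- A+C: weight 3+13=16, value 5+26=31
- E: weight 11, value 30
Best: 39 pts.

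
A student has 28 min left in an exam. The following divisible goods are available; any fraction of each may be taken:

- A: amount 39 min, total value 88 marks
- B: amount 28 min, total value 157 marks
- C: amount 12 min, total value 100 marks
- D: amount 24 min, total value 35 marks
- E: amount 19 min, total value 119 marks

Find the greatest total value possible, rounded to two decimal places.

200.21

Take in order of value per unit:
- C (100/12 per unit): all 12 → value 100, running total 100.00
- E (119/19 per unit): 16 of 19 → value 16×119/19 = 100.2105, running total 200.21
Total 200.21.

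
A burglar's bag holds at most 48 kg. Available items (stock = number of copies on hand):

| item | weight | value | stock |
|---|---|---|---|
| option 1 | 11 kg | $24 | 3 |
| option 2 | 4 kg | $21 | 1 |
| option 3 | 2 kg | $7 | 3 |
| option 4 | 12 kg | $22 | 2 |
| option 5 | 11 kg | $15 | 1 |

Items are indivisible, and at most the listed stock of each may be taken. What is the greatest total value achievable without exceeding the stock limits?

Best selections within weight 48 and stock limits:
- 3×option 1 + 1×option 2 + 3×option 3: weight 43, value 114
- 2×option 1 + 1×option 2 + 3×option 3 + 1×option 4: weight 44, value 112
- 1×option 1 + 1×option 2 + 3×option 3 + 2×option 4: weight 45, value 110
- 3×option 1 + 1×option 2 + 1×option 5: weight 48, value 108
Best: $114.

$114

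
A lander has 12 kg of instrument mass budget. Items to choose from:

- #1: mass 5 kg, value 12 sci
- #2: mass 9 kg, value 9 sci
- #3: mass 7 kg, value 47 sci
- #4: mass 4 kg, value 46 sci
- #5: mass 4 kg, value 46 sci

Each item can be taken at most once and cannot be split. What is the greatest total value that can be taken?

Check high-value combinations within 12 kg:
- #3+#4: mass 7+4=11, value 47+46=93
- #3+#5: mass 7+4=11, value 47+46=93
- #4+#5: mass 4+4=8, value 46+46=92
- #1+#3: mass 5+7=12, value 12+47=59
- #1+#4: mass 5+4=9, value 12+46=58
Best: 93 sci.

93 sci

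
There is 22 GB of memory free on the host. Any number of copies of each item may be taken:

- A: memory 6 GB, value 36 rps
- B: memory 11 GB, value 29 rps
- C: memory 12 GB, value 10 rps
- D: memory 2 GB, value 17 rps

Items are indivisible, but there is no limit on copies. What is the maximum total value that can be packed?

Best value-per-unit is D at 17/2, and filling with it alone uses memory 11×2=22. No mix of the others beats 11×17 = 187.

187 rps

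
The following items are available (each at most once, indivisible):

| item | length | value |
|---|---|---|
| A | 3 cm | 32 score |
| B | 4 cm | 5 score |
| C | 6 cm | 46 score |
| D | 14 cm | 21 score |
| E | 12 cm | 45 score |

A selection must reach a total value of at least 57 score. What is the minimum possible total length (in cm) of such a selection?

9

Subsets with value ≥ 57, sorted by total length:
- A+C: length 9, value 78
- A+B+C: length 13, value 83
Minimum length: 9 cm.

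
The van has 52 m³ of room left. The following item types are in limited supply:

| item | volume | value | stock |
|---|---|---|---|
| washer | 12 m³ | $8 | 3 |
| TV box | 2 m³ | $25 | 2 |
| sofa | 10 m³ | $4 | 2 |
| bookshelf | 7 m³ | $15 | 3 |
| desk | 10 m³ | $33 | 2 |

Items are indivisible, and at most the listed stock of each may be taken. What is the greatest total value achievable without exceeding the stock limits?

$161

Best selections within volume 52 and stock limits:
- 2×TV box + 3×bookshelf + 2×desk: volume 45, value 161
- 1×washer + 2×TV box + 2×bookshelf + 2×desk: volume 50, value 154
- 2×TV box + 1×sofa + 2×bookshelf + 2×desk: volume 48, value 150
- 2×TV box + 2×bookshelf + 2×desk: volume 38, value 146
Best: $161.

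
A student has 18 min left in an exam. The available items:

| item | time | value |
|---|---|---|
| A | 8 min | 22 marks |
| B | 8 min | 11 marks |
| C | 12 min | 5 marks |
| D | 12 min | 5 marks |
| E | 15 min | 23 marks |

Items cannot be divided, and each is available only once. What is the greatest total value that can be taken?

This is a 0/1 knapsack; check combinations near the capacity.
- A+B: time 8+8=16, value 22+11=33
- E: time 15, value 23
- A: time 8, value 22
Best: 33 marks.

33 marks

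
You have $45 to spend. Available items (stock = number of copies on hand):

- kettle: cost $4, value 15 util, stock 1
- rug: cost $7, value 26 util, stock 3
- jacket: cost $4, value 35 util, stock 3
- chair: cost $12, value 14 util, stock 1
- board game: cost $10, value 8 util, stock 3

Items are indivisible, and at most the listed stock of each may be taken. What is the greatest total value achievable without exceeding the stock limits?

Top feasible selections:
- 1×kettle + 3×rug + 3×jacket: cost 37, value 198
- 3×rug + 3×jacket + 1×chair: cost 45, value 197
- 3×rug + 3×jacket + 1×board game: cost 43, value 191
- 1×kettle + 2×rug + 3×jacket + 1×chair: cost 42, value 186
Best: 198 util.

198 util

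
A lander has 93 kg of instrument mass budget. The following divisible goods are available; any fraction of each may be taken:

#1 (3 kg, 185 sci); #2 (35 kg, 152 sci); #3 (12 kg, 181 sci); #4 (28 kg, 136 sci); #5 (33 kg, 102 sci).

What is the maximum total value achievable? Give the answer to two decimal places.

700.36

Take in order of value per unit:
- #1 (185/3 per unit): all 3 → value 185, running total 185.00
- #3 (181/12 per unit): all 12 → value 181, running total 366.00
- #4 (136/28 per unit): all 28 → value 136, running total 502.00
- #2 (152/35 per unit): all 35 → value 152, running total 654.00
- #5 (102/33 per unit): 15 of 33 → value 15×102/33 = 46.3636, running total 700.36
Total 700.36.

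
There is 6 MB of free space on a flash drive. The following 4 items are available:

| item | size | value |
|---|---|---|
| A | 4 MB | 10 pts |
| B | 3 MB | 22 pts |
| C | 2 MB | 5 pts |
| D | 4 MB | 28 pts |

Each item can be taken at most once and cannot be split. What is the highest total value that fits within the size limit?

This is a 0/1 knapsack; check combinations near the capacity.
- C+D: size 2+4=6, value 5+28=33
- D: size 4, value 28
- B+C: size 3+2=5, value 22+5=27
- B: size 3, value 22
Best: 33 pts.

33 pts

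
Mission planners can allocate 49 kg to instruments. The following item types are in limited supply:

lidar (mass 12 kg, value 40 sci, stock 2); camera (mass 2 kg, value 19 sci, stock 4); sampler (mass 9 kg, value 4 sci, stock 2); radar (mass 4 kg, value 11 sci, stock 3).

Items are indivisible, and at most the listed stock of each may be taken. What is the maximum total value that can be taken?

Best selections within mass 49 and stock limits:
- 2×lidar + 4×camera + 3×radar: mass 44, value 189
- 2×lidar + 4×camera + 1×sampler + 2×radar: mass 49, value 182
- 2×lidar + 4×camera + 2×radar: mass 40, value 178
Best: 189 sci.

189 sci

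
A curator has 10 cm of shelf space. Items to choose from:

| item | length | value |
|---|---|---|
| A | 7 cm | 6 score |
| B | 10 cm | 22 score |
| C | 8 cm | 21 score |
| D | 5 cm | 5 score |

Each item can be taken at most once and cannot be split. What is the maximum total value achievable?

22 score

Check high-value combinations within 10 cm:
- B: length 10, value 22
- C: length 8, value 21
- A: length 7, value 6
Best: 22 score.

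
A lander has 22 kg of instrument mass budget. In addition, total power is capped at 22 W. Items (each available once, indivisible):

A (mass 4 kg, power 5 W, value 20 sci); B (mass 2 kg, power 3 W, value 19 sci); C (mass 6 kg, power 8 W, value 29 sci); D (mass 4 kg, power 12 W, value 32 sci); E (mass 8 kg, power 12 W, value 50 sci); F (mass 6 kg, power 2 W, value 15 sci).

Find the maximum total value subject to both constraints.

Feasible sets respecting both limits:
- A+B+E+F: mass 20, power 22, value 104
- C+E+F: mass 20, power 22, value 94
- A+B+E: mass 14, power 20, value 89
Best: 104 sci.

104 sci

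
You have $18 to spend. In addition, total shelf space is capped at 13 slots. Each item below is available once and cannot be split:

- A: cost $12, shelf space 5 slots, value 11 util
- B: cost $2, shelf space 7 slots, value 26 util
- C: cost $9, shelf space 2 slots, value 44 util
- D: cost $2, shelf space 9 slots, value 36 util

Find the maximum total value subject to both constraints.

Feasible sets respecting both limits:
- C+D: cost 11, shelf space 11, value 80
- B+C: cost 11, shelf space 9, value 70
- C: cost 9, shelf space 2, value 44
Best: 80 util.

80 util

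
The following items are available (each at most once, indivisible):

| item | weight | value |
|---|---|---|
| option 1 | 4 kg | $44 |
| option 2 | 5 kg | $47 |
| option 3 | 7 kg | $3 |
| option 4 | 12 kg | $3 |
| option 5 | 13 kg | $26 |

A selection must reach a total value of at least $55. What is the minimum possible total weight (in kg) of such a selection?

9

Subsets with value ≥ 55, sorted by total weight:
- option 1+option 2: weight 9, value 91
- option 1+option 2+option 3: weight 16, value 94
- option 1+option 5: weight 17, value 70
- option 2+option 5: weight 18, value 73
Minimum weight: 9 kg.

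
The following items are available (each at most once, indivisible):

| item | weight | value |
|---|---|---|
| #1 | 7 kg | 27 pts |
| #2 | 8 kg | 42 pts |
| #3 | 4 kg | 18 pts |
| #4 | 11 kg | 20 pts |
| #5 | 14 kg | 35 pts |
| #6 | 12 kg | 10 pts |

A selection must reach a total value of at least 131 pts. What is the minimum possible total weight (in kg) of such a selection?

44

Subsets with value ≥ 131, sorted by total weight:
- #1+#2+#3+#4+#5: weight 44, value 142
- #1+#2+#3+#5+#6: weight 45, value 132
Minimum weight: 44 kg.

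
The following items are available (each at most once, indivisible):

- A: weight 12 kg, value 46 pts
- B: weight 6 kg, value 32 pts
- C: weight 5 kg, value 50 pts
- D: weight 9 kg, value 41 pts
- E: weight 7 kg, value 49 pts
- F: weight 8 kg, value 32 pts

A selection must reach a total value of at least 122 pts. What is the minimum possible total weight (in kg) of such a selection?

Subsets with value ≥ 122, sorted by total weight:
- B+C+E: weight 18, value 131
- C+E+F: weight 20, value 131
- B+C+D: weight 20, value 123
Minimum weight: 18 kg.

18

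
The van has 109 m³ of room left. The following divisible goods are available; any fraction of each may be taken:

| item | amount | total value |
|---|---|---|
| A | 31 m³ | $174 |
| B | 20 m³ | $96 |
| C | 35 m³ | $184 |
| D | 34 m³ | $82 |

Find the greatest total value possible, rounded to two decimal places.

509.47

Take in order of value per unit:
- A (174/31 per unit): all 31 → value 174, running total 174.00
- C (184/35 per unit): all 35 → value 184, running total 358.00
- B (96/20 per unit): all 20 → value 96, running total 454.00
- D (82/34 per unit): 23 of 34 → value 23×82/34 = 55.4706, running total 509.47
Total 509.47.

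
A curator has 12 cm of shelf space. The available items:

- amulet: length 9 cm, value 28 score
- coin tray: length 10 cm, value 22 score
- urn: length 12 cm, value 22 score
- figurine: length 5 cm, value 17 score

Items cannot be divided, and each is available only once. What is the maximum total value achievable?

Check high-value combinations within 12 cm:
- amulet: length 9, value 28
- coin tray: length 10, value 22
- urn: length 12, value 22
- figurine: length 5, value 17
Best: 28 score.

28 score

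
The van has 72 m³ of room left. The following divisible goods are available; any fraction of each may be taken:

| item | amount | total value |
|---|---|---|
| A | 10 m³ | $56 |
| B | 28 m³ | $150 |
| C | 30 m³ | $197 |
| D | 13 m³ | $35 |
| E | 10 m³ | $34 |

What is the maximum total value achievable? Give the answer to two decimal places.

416.60

Take in order of value per unit:
- C (197/30 per unit): all 30 → value 197, running total 197.00
- A (56/10 per unit): all 10 → value 56, running total 253.00
- B (150/28 per unit): all 28 → value 150, running total 403.00
- E (34/10 per unit): 4 of 10 → value 4×34/10 = 13.6000, running total 416.60
Total 416.60.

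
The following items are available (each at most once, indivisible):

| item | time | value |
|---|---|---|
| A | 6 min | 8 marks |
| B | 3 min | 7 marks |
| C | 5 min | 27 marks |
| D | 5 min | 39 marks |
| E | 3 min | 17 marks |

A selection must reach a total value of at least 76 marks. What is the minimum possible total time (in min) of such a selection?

Subsets with value ≥ 76, sorted by total time:
- C+D+E: time 13, value 83
- B+C+D+E: time 16, value 90
- A+C+D+E: time 19, value 91
- A+B+C+D: time 19, value 81
Minimum time: 13 min.

13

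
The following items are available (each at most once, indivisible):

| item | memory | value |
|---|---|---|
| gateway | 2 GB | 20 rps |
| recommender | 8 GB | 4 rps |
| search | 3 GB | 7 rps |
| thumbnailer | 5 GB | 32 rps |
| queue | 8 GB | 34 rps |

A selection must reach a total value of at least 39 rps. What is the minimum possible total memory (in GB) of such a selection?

Subsets with value ≥ 39, sorted by total memory:
- gateway+thumbnailer: memory 7, value 52
- search+thumbnailer: memory 8, value 39
- gateway+search+thumbnailer: memory 10, value 59
- gateway+queue: memory 10, value 54
Minimum memory: 7 GB.

7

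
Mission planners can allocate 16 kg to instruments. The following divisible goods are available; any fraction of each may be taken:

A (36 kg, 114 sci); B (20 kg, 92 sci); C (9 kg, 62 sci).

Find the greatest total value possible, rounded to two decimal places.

Take in order of value per unit:
- C (62/9 per unit): all 9 → value 62, running total 62.00
- B (92/20 per unit): 7 of 20 → value 7×92/20 = 32.2000, running total 94.20
Total 94.20.

94.20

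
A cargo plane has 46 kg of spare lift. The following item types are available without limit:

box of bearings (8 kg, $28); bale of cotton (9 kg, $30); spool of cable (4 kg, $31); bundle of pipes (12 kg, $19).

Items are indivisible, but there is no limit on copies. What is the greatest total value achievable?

$341

Best value-per-unit is spool of cable at 31/4, and filling with it alone uses weight 11×4=44. No mix of the others beats 11×31 = 341.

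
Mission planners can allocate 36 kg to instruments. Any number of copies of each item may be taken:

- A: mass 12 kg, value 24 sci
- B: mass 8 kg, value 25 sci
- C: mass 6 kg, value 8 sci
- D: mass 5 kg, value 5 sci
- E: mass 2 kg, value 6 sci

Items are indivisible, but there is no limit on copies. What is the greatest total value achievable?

112 sci

Best value-per-unit is B at 25/8; filling with it alone gives 4×25 = 100.
Optimal mix: 4×B + 2×E → mass 36, value 112.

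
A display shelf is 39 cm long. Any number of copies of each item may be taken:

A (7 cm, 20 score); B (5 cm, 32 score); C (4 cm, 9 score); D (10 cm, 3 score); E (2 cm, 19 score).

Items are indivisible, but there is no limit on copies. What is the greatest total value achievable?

361 score

Best value-per-unit is E at 19/2, and filling with it alone uses length 19×2=38. No mix of the others beats 19×19 = 361.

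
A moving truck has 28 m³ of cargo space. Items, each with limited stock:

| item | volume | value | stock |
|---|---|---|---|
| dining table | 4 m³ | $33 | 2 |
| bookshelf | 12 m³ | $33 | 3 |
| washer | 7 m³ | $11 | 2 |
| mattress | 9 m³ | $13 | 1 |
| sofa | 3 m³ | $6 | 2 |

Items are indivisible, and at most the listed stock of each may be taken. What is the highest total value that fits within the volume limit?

Best selections within volume 28 and stock limits:
- 2×dining table + 1×bookshelf + 2×sofa: volume 26, value 111
- 2×dining table + 1×bookshelf + 1×washer: volume 27, value 110
Best: $111.

$111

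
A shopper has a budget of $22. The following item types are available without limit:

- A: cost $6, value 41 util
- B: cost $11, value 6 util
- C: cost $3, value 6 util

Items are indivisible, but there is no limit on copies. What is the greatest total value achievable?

129 util

Best value-per-unit is A at 41/6; filling with it alone gives 3×41 = 123.
Optimal mix: 3×A + 1×C → cost 21, value 129.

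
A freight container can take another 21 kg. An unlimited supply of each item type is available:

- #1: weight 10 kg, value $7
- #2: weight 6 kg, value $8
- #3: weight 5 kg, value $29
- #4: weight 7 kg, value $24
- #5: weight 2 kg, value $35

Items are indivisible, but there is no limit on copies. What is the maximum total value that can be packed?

Best value-per-unit is #5 at 35/2, and filling with it alone uses weight 10×2=20. No mix of the others beats 10×35 = 350.

$350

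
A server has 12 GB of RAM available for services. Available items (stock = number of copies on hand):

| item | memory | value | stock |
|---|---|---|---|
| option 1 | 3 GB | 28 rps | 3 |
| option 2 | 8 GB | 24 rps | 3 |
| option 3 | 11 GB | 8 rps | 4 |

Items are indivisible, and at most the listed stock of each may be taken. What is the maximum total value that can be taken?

Top feasible selections:
- 3×option 1: memory 9, value 84
- 2×option 1: memory 6, value 56
- 1×option 1 + 1×option 2: memory 11, value 52
- 1×option 1: memory 3, value 28
Best: 84 rps.

84 rps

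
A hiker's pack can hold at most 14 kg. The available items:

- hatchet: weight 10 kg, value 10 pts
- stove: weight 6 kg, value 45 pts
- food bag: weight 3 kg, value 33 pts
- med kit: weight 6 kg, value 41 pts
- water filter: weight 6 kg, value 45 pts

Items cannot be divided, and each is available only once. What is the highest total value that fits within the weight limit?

Check high-value combinations within 14 kg:
- stove+water filter: weight 6+6=12, value 45+45=90
- stove+med kit: weight 6+6=12, value 45+41=86
- med kit+water filter: weight 6+6=12, value 41+45=86
Best: 90 pts.

90 pts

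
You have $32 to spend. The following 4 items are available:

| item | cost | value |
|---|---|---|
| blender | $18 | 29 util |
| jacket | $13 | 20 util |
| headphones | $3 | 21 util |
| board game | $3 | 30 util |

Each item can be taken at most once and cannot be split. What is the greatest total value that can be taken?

Check high-value combinations within $32:
- blender+headphones+board game: cost 18+3+3=24, value 29+21+30=80
- jacket+headphones+board game: cost 13+3+3=19, value 20+21+30=71
- blender+board game: cost 18+3=21, value 29+30=59
Best: 80 util.

80 util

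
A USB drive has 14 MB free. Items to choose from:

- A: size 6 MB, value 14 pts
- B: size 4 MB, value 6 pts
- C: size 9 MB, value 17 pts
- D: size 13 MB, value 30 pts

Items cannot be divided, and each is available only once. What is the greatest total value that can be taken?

30 pts

Check high-value combinations within 14 MB:
- D: size 13, value 30
- B+C: size 4+9=13, value 6+17=23
- A+B: size 6+4=10, value 14+6=20
- C: size 9, value 17
- A: size 6, value 14
Best: 30 pts.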